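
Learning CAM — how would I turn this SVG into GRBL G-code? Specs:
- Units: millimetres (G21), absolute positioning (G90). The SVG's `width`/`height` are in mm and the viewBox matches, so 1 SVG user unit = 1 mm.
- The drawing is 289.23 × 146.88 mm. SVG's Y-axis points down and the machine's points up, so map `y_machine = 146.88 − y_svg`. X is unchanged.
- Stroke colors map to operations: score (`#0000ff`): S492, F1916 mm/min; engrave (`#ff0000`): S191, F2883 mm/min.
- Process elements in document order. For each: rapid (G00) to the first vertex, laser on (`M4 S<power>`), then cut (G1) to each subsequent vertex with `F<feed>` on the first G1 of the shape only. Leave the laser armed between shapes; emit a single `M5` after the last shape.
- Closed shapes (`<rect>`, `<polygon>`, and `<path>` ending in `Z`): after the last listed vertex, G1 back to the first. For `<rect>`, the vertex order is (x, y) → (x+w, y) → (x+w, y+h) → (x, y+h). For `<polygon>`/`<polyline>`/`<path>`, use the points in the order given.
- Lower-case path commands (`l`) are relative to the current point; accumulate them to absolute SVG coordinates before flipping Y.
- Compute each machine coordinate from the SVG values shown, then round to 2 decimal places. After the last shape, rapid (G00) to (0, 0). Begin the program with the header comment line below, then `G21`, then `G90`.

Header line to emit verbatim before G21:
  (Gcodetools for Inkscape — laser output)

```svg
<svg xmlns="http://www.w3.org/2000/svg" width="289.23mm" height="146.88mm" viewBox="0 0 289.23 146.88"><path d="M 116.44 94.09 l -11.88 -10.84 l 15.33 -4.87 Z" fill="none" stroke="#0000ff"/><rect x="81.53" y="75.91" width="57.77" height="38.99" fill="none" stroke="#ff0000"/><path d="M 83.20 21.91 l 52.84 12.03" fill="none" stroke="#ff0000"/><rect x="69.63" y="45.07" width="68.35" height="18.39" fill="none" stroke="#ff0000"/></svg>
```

Since the viewBox matches the mm dimensions, user units are millimetres directly. The only transform is the Y-flip y_m = 146.88 − y_svg.

Shape 1 is a regular polygon drawn with `<path>`. Its stroke #0000ff means score at S492, F1916. After flipping Y the toolpath is (116.44,52.79) → (104.56,63.63) → (119.89,68.50) → (116.44,52.79), returning to the start.

Shape 2 is a rectangle drawn with `<rect>`. Its stroke #ff0000 means engrave at S191, F2883. After flipping Y the toolpath is (81.53,70.97) → (139.30,70.97) → (139.30,31.98) → (81.53,31.98) → (81.53,70.97), returning to the start.

Shape 3 is a line segment drawn with `<path>`. Its stroke #ff0000 means engrave at S191, F2883. After flipping Y the toolpath is (83.20,124.97) → (136.04,112.94).

Shape 4 is a rectangle drawn with `<rect>`. Its stroke #ff0000 means engrave at S191, F2883. After flipping Y the toolpath is (69.63,101.81) → (137.98,101.81) → (137.98,83.42) → (69.63,83.42) → (69.63,101.81), returning to the start.

(Gcodetools for Inkscape — laser output)
G21
G90
G00 X116.44 Y52.79
M4 S492
G1 X104.56 Y63.63 F1916
G1 X119.89 Y68.50
G1 X116.44 Y52.79
G00 X81.53 Y70.97
M4 S191
G1 X139.30 Y70.97 F2883
G1 X139.30 Y31.98
G1 X81.53 Y31.98
G1 X81.53 Y70.97
G00 X83.20 Y124.97
M4 S191
G1 X136.04 Y112.94 F2883
G00 X69.63 Y101.81
M4 S191
G1 X137.98 Y101.81 F2883
G1 X137.98 Y83.42
G1 X69.63 Y83.42
G1 X69.63 Y101.81
M5
G00 X0.00 Y0.00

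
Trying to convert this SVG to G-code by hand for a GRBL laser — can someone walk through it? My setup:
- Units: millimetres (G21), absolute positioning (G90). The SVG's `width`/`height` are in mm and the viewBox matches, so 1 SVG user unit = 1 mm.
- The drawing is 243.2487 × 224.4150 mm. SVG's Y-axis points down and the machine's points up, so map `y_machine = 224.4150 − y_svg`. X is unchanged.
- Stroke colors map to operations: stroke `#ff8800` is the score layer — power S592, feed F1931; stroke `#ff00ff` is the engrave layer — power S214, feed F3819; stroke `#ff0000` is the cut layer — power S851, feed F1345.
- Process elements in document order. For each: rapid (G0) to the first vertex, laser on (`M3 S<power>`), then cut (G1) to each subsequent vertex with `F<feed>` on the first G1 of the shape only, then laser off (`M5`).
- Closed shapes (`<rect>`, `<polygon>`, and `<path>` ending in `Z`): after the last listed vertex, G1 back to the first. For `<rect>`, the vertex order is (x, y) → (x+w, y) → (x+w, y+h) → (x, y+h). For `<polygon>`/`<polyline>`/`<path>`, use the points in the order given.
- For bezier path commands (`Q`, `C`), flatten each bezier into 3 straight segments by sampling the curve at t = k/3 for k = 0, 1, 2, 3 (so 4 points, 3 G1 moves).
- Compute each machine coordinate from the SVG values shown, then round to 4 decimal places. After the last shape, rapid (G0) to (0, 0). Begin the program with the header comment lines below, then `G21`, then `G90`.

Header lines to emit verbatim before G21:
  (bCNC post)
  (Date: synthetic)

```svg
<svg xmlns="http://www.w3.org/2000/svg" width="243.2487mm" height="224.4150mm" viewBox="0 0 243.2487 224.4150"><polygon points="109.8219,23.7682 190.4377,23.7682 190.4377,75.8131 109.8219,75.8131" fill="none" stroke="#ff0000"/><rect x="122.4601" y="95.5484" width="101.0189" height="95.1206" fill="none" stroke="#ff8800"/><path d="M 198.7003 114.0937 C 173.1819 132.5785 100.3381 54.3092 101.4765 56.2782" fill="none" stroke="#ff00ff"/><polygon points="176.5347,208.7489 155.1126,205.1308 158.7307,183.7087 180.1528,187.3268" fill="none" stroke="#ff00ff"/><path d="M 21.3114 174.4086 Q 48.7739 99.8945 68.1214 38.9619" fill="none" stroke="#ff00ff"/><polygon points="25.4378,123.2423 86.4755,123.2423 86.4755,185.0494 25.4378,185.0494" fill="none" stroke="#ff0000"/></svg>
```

Since the viewBox matches the mm dimensions, user units are millimetres directly. The only transform is the Y-flip y_m = 224.4150 − y_svg.

Shape 1 is a rectangle drawn with `<polygon>`. Its stroke #ff0000 means cut at S851, F1345. After flipping Y the toolpath is (109.8219,200.6468) → (190.4377,200.6468) → (190.4377,148.6019) → (109.8219,148.6019) → (109.8219,200.6468), returning to the start.

Shape 2 is a rectangle drawn with `<rect>`. Its stroke #ff8800 means score at S592, F1931. After flipping Y the toolpath is (122.4601,128.8666) → (223.4790,128.8666) → (223.4790,33.7460) → (122.4601,33.7460) → (122.4601,128.8666), returning to the start.

Shape 3 is a cubic bezier drawn with `<path>`. Its stroke #ff00ff means engrave at S214, F3819. After flipping Y the toolpath is (198.7003,110.3213) → (161.8996,117.5326) → (120.5060,149.9150) → (101.4765,168.1368).

Shape 4 is a regular polygon drawn with `<polygon>`. Its stroke #ff00ff means engrave at S214, F3819. After flipping Y the toolpath is (176.5347,15.6661) → (155.1126,19.2842) → (158.7307,40.7063) → (180.1528,37.0882) → (176.5347,15.6661), returning to the start.

Shape 5 is a quadratic bezier drawn with `<path>`. Its stroke #ff00ff means engrave at S214, F3819. After flipping Y the toolpath is (21.3114,50.0064) → (38.7181,98.1734) → (54.3214,143.3223) → (68.1214,185.4531).

Shape 6 is a rectangle drawn with `<polygon>`. Its stroke #ff0000 means cut at S851, F1345. After flipping Y the toolpath is (25.4378,101.1727) → (86.4755,101.1727) → (86.4755,39.3656) → (25.4378,39.3656) → (25.4378,101.1727), returning to the start.

(bCNC post)
(Date: synthetic)
G21
G90
G0 X109.8219 Y200.6468
M3 S851
G1 X190.4377 Y200.6468 F1345
G1 X190.4377 Y148.6019
G1 X109.8219 Y148.6019
G1 X109.8219 Y200.6468
M5
G0 X122.4601 Y128.8666
M3 S592
G1 X223.4790 Y128.8666 F1931
G1 X223.4790 Y33.7460
G1 X122.4601 Y33.7460
G1 X122.4601 Y128.8666
M5
G0 X198.7003 Y110.3213
M3 S214
G1 X161.8996 Y117.5326 F3819
G1 X120.5060 Y149.9150
G1 X101.4765 Y168.1368
M5
G0 X176.5347 Y15.6661
M3 S214
G1 X155.1126 Y19.2842 F3819
G1 X158.7307 Y40.7063
G1 X180.1528 Y37.0882
G1 X176.5347 Y15.6661
M5
G0 X21.3114 Y50.0064
M3 S214
G1 X38.7181 Y98.1734 F3819
G1 X54.3214 Y143.3223
G1 X68.1214 Y185.4531
M5
G0 X25.4378 Y101.1727
M3 S851
G1 X86.4755 Y101.1727 F1345
G1 X86.4755 Y39.3656
G1 X25.4378 Y39.3656
G1 X25.4378 Y101.1727
M5
G0 X0.0000 Y0.0000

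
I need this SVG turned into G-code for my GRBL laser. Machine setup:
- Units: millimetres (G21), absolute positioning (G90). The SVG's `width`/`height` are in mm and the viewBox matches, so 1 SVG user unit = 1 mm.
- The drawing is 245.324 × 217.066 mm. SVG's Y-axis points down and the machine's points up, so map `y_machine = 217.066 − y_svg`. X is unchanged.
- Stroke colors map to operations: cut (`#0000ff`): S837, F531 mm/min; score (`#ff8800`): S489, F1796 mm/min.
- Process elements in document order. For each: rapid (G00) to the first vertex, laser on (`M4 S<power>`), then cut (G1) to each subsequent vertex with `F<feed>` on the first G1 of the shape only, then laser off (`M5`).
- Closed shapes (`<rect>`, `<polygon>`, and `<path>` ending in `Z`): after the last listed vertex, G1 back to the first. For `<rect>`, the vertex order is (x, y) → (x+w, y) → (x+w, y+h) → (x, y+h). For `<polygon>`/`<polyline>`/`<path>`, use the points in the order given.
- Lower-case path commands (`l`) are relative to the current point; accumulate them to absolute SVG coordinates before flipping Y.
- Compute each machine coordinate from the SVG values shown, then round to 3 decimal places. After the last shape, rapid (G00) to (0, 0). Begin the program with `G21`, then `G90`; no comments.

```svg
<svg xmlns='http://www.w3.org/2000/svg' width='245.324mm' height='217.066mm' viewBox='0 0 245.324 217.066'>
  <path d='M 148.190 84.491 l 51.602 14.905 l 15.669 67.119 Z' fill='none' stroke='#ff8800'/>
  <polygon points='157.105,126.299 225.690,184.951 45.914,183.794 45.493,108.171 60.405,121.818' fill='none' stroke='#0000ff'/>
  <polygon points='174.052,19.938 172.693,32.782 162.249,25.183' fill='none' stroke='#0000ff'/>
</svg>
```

G21
G90
G00 X148.190 Y132.575
M4 S489
G1 X199.792 Y117.670 F1796
G1 X215.461 Y50.551
G1 X148.190 Y132.575
M5
G00 X157.105 Y90.767
M4 S837
G1 X225.690 Y32.115 F531
G1 X45.914 Y33.272
G1 X45.493 Y108.895
G1 X60.405 Y95.248
G1 X157.105 Y90.767
M5
G00 X174.052 Y197.128
M4 S837
G1 X172.693 Y184.284 F531
G1 X162.249 Y191.883
G1 X174.052 Y197.128
M5
G00 X0.000 Y0.000

viewBox `0 0 245.324 217.066` with mm width/height → 1 unit = 1 mm. Flip: y_m = 217.066 − y_svg.

**Shape 1** — `<path>` closed polygon, stroke `#ff8800` → score (S489, F1796). Machine vertices: (148.190,132.575) → (199.792,117.670) → (215.461,50.551) → (148.190,132.575). Closed: final G1 returns to the first vertex.

**Shape 2** — `<polygon>` closed polygon, stroke `#0000ff` → cut (S837, F531). Machine vertices: (157.105,90.767) → (225.690,32.115) → (45.914,33.272) → (45.493,108.895) → (60.405,95.248) → (157.105,90.767). Closed: final G1 returns to the first vertex.

**Shape 3** — `<polygon>` regular polygon, stroke `#0000ff` → cut (S837, F531). Machine vertices: (174.052,197.128) → (172.693,184.284) → (162.249,191.883) → (174.052,197.128). Closed: final G1 returns to the first vertex.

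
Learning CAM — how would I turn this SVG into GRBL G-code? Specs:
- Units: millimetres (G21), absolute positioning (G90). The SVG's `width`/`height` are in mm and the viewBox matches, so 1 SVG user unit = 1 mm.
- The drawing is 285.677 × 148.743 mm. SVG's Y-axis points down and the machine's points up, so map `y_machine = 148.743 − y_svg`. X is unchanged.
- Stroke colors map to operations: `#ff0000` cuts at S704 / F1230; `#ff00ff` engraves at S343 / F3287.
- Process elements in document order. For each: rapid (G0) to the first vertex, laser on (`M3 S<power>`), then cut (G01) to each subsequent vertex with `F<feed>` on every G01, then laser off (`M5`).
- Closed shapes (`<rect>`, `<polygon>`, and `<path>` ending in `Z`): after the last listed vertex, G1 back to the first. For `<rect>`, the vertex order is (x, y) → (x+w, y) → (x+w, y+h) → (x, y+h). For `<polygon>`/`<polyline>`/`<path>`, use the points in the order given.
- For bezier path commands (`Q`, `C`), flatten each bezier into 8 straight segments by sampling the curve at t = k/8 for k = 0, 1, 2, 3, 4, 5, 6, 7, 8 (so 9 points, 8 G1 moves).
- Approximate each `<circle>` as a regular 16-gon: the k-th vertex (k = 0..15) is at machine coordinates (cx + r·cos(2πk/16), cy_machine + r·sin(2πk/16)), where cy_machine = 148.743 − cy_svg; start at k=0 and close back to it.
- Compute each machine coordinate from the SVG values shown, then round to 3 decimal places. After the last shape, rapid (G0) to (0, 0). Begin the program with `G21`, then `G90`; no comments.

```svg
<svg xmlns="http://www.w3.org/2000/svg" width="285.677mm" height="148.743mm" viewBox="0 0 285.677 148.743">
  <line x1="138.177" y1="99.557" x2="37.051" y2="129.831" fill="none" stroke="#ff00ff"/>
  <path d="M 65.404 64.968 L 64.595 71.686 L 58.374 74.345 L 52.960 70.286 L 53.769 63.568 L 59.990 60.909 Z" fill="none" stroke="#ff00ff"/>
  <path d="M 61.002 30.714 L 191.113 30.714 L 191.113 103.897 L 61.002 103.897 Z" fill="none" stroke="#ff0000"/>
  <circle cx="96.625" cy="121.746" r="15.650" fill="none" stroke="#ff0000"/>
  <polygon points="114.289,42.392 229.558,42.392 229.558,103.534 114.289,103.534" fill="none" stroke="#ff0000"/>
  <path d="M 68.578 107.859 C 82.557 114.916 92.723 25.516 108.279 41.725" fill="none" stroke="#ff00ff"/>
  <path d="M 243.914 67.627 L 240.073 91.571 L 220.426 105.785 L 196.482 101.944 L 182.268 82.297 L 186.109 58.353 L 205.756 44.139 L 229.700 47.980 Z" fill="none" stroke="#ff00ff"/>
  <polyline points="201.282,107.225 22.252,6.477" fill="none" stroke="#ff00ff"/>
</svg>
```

1 u = 1 mm; y_m = 148.743 − y.

[1] `<line>` line segment, #ff00ff→engrave S343 F3287: (138.177,49.186) → (37.051,18.912)

[2] `<path>` regular polygon, #ff00ff→engrave S343 F3287: (65.404,83.775) → (64.595,77.057) → (58.374,74.398) → (52.960,78.457) → (53.769,85.175) → (59.990,87.834) → (65.404,83.775) (closed)

[3] `<path>` rectangle, #ff0000→cut S704 F1230: (61.002,118.029) → (191.113,118.029) → (191.113,44.846) → (61.002,44.846) → (61.002,118.029) (closed)

[4] `<circle>` circle, #ff0000→cut S704 F1230: (112.275,26.997) → (111.084,32.986) → (107.691,38.063) → (102.614,41.456) → (96.625,42.647) → (90.636,41.456) → (85.559,38.063) → (82.166,32.986) → (80.975,26.997) → (82.166,21.008) → (85.559,15.931) → (90.636,12.538) → (96.625,11.347) → (102.614,12.538) → (107.691,15.931) → (111.084,21.008) → (112.275,26.997) (closed)

[5] `<polygon>` rectangle, #ff0000→cut S704 F1230: (114.289,106.351) → (229.558,106.351) → (229.558,45.209) → (114.289,45.209) → (114.289,106.351) (closed)

[6] `<path>` cubic bezier, #ff00ff→engrave S343 F3287: (68.578,40.884) → (73.659,42.364) → (78.491,50.520) → (83.181,62.982) → (87.837,77.383) → (92.567,91.355) → (97.479,102.530) → (102.680,108.541) → (108.279,107.018)

[7] `<path>` regular polygon, #ff00ff→engrave S343 F3287: (243.914,81.116) → (240.073,57.172) → (220.426,42.958) → (196.482,46.799) → (182.268,66.446) → (186.109,90.390) → (205.756,104.604) → (229.700,100.763) → (243.914,81.116) (closed)

[8] `<polyline>` line segment, #ff00ff→engrave S343 F3287: (201.282,41.518) → (22.252,142.266)

G21
G90
G0 X138.177 Y49.186
M3 S343
G01 X37.051 Y18.912 F3287
M5
G0 X65.404 Y83.775
M3 S343
G01 X64.595 Y77.057 F3287
G01 X58.374 Y74.398 F3287
G01 X52.960 Y78.457 F3287
G01 X53.769 Y85.175 F3287
G01 X59.990 Y87.834 F3287
G01 X65.404 Y83.775 F3287
M5
G0 X61.002 Y118.029
M3 S704
G01 X191.113 Y118.029 F1230
G01 X191.113 Y44.846 F1230
G01 X61.002 Y44.846 F1230
G01 X61.002 Y118.029 F1230
M5
G0 X112.275 Y26.997
M3 S704
G01 X111.084 Y32.986 F1230
G01 X107.691 Y38.063 F1230
G01 X102.614 Y41.456 F1230
G01 X96.625 Y42.647 F1230
G01 X90.636 Y41.456 F1230
G01 X85.559 Y38.063 F1230
G01 X82.166 Y32.986 F1230
G01 X80.975 Y26.997 F1230
G01 X82.166 Y21.008 F1230
G01 X85.559 Y15.931 F1230
G01 X90.636 Y12.538 F1230
G01 X96.625 Y11.347 F1230
G01 X102.614 Y12.538 F1230
G01 X107.691 Y15.931 F1230
G01 X111.084 Y21.008 F1230
G01 X112.275 Y26.997 F1230
M5
G0 X114.289 Y106.351
M3 S704
G01 X229.558 Y106.351 F1230
G01 X229.558 Y45.209 F1230
G01 X114.289 Y45.209 F1230
G01 X114.289 Y106.351 F1230
M5
G0 X68.578 Y40.884
M3 S343
G01 X73.659 Y42.364 F3287
G01 X78.491 Y50.520 F3287
G01 X83.181 Y62.982 F3287
G01 X87.837 Y77.383 F3287
G01 X92.567 Y91.355 F3287
G01 X97.479 Y102.530 F3287
G01 X102.680 Y108.541 F3287
G01 X108.279 Y107.018 F3287
M5
G0 X243.914 Y81.116
M3 S343
G01 X240.073 Y57.172 F3287
G01 X220.426 Y42.958 F3287
G01 X196.482 Y46.799 F3287
G01 X182.268 Y66.446 F3287
G01 X186.109 Y90.390 F3287
G01 X205.756 Y104.604 F3287
G01 X229.700 Y100.763 F3287
G01 X243.914 Y81.116 F3287
M5
G0 X201.282 Y41.518
M3 S343
G01 X22.252 Y142.266 F3287
M5
G0 X0.000 Y0.000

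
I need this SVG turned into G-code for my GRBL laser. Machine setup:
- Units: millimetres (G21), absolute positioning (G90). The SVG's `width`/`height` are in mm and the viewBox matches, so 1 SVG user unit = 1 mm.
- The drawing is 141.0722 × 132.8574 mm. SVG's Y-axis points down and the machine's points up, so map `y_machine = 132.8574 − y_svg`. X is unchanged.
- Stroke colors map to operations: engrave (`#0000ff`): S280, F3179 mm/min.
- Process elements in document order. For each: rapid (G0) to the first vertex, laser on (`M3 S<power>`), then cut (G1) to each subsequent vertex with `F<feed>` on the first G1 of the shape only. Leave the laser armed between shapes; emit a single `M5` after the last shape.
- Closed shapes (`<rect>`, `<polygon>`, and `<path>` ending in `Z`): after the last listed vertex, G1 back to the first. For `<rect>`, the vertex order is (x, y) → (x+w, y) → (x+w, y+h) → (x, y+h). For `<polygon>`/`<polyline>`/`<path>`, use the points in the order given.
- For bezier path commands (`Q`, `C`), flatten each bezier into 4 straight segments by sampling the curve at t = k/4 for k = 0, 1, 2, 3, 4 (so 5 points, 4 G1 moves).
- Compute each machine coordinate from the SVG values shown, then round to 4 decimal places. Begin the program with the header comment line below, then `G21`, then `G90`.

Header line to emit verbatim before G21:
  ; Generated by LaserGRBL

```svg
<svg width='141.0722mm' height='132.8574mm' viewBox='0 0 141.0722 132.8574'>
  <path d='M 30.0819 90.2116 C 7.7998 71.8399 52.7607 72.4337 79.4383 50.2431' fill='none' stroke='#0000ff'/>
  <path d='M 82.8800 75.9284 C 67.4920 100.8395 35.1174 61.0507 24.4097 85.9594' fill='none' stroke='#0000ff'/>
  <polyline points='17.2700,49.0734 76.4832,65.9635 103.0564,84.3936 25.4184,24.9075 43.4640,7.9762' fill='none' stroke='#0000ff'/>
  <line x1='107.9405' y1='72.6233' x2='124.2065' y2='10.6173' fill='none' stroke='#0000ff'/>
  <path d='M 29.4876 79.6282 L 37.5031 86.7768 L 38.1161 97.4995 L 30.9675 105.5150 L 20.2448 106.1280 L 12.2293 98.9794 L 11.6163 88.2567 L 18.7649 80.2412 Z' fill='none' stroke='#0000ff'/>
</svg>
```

Since the viewBox matches the mm dimensions, user units are millimetres directly. The only transform is the Y-flip y_m = 132.8574 − y_svg.

Shape 1 is a cubic bezier drawn with `<path>`. Its stroke #0000ff means engrave at S280, F3179. After flipping Y the toolpath is (30.0819,42.6458) → (24.6420,53.5209) → (36.4002,61.1980) → (57.3383,69.5911) → (79.4383,82.6143).

Shape 2 is a cubic bezier drawn with `<path>`. Its stroke #0000ff means engrave at S280, F3179. After flipping Y the toolpath is (82.8800,56.9290) → (68.7580,48.3551) → (51.8897,51.9126) → (35.8991,55.4706) → (24.4097,46.8980).

Shape 3 is a open polyline drawn with `<polyline>`. Its stroke #0000ff means engrave at S280, F3179. After flipping Y the toolpath is (17.2700,83.7840) → (76.4832,66.8939) → (103.0564,48.4638) → (25.4184,107.9499) → (43.4640,124.8812).

Shape 4 is a line segment drawn with `<line>`. Its stroke #0000ff means engrave at S280, F3179. After flipping Y the toolpath is (107.9405,60.2341) → (124.2065,122.2401).

Shape 5 is a regular polygon drawn with `<path>`. Its stroke #0000ff means engrave at S280, F3179. After flipping Y the toolpath is (29.4876,53.2292) → (37.5031,46.0806) → (38.1161,35.3579) → (30.9675,27.3424) → (20.2448,26.7294) → (12.2293,33.8780) → (11.6163,44.6007) → (18.7649,52.6162) → (29.4876,53.2292), returning to the start.

; Generated by LaserGRBL
G21
G90
G0 X30.0819 Y42.6458
M3 S280
G1 X24.6420 Y53.5209 F3179
G1 X36.4002 Y61.1980
G1 X57.3383 Y69.5911
G1 X79.4383 Y82.6143
G0 X82.8800 Y56.9290
M3 S280
G1 X68.7580 Y48.3551 F3179
G1 X51.8897 Y51.9126
G1 X35.8991 Y55.4706
G1 X24.4097 Y46.8980
G0 X17.2700 Y83.7840
M3 S280
G1 X76.4832 Y66.8939 F3179
G1 X103.0564 Y48.4638
G1 X25.4184 Y107.9499
G1 X43.4640 Y124.8812
G0 X107.9405 Y60.2341
M3 S280
G1 X124.2065 Y122.2401 F3179
G0 X29.4876 Y53.2292
M3 S280
G1 X37.5031 Y46.0806 F3179
G1 X38.1161 Y35.3579
G1 X30.9675 Y27.3424
G1 X20.2448 Y26.7294
G1 X12.2293 Y33.8780
G1 X11.6163 Y44.6007
G1 X18.7649 Y52.6162
G1 X29.4876 Y53.2292
M5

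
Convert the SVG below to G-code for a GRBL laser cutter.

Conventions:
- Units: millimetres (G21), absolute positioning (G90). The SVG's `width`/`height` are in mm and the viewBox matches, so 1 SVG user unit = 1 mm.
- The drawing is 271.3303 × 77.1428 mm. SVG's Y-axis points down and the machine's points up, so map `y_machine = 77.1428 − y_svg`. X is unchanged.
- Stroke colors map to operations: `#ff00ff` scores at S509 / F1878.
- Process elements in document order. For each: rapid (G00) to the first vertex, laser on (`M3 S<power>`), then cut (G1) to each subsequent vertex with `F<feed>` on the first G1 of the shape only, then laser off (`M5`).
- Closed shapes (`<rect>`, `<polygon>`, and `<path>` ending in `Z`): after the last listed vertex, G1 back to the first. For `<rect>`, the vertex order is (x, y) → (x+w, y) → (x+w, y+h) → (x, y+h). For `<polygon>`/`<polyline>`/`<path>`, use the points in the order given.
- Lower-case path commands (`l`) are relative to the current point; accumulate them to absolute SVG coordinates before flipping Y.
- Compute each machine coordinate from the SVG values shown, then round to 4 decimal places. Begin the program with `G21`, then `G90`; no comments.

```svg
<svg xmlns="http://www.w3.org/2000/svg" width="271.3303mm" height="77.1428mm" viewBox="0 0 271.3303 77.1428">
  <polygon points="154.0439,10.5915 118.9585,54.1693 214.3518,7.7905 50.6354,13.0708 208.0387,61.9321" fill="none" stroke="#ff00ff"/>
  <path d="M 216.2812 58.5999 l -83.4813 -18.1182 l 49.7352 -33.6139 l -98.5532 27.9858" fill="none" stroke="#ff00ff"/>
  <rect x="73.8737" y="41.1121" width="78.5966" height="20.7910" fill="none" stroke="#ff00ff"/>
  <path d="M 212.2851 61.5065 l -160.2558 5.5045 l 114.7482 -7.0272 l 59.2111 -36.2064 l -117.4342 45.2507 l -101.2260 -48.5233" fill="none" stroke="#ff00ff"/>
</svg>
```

Since the viewBox matches the mm dimensions, user units are millimetres directly. The only transform is the Y-flip y_m = 77.1428 − y_svg.

Shape 1 is a closed polygon drawn with `<polygon>`. Its stroke #ff00ff means score at S509, F1878. After flipping Y the toolpath is (154.0439,66.5513) → (118.9585,22.9735) → (214.3518,69.3523) → (50.6354,64.0720) → (208.0387,15.2107) → (154.0439,66.5513), returning to the start.

Shape 2 is a open polyline drawn with `<path>`. Its stroke #ff00ff means score at S509, F1878. After flipping Y the toolpath is (216.2812,18.5429) → (132.7999,36.6611) → (182.5351,70.2750) → (83.9819,42.2892).

Shape 3 is a rectangle drawn with `<rect>`. Its stroke #ff00ff means score at S509, F1878. After flipping Y the toolpath is (73.8737,36.0307) → (152.4703,36.0307) → (152.4703,15.2397) → (73.8737,15.2397) → (73.8737,36.0307), returning to the start.

Shape 4 is a open polyline drawn with `<path>`. Its stroke #ff00ff means score at S509, F1878. After flipping Y the toolpath is (212.2851,15.6363) → (52.0293,10.1318) → (166.7775,17.1590) → (225.9886,53.3654) → (108.5544,8.1147) → (7.3284,56.6380).

G21
G90
G00 X154.0439 Y66.5513
M3 S509
G1 X118.9585 Y22.9735 F1878
G1 X214.3518 Y69.3523
G1 X50.6354 Y64.0720
G1 X208.0387 Y15.2107
G1 X154.0439 Y66.5513
M5
G00 X216.2812 Y18.5429
M3 S509
G1 X132.7999 Y36.6611 F1878
G1 X182.5351 Y70.2750
G1 X83.9819 Y42.2892
M5
G00 X73.8737 Y36.0307
M3 S509
G1 X152.4703 Y36.0307 F1878
G1 X152.4703 Y15.2397
G1 X73.8737 Y15.2397
G1 X73.8737 Y36.0307
M5
G00 X212.2851 Y15.6363
M3 S509
G1 X52.0293 Y10.1318 F1878
G1 X166.7775 Y17.1590
G1 X225.9886 Y53.3654
G1 X108.5544 Y8.1147
G1 X7.3284 Y56.6380
M5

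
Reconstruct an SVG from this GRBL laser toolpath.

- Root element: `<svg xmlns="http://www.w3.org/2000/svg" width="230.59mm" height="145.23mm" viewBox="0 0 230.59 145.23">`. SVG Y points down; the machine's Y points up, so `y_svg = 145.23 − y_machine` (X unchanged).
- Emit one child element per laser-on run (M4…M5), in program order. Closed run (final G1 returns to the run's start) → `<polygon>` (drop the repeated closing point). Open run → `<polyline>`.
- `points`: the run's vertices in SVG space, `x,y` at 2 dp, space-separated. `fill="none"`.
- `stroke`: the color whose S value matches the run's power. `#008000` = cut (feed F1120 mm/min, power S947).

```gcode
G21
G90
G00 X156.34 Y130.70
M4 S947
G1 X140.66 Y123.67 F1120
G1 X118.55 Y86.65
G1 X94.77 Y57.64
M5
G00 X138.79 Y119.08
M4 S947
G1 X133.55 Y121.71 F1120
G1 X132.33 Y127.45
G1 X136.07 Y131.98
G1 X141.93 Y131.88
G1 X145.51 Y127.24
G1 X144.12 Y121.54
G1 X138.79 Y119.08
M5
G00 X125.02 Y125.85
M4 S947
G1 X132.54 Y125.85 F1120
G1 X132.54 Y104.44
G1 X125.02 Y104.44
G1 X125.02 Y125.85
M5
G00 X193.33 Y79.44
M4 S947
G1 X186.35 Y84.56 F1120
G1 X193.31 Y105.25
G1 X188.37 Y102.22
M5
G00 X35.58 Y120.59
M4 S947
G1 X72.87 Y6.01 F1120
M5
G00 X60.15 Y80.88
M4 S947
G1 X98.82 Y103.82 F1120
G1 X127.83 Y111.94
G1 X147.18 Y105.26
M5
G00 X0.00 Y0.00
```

y_svg = 145.23 − y_m. Every run uses S947, so all elements get stroke `#008000` (cut).

[1] open run; points: 156.34,14.53 140.66,21.56 118.55,58.58 94.77,87.59

[2] closed run; points: 138.79,26.15 133.55,23.52 132.33,17.78 136.07,13.25 141.93,13.35 145.51,17.99 144.12,23.69

[3] closed run; points: 125.02,19.38 132.54,19.38 132.54,40.79 125.02,40.79

[4] open run; points: 193.33,65.79 186.35,60.67 193.31,39.98 188.37,43.01

[5] open run; points: 35.58,24.64 72.87,139.22

[6] open run; points: 60.15,64.35 98.82,41.41 127.83,33.29 147.18,39.97

<svg xmlns="http://www.w3.org/2000/svg" width="230.59mm" height="145.23mm" viewBox="0 0 230.59 145.23">
  <polyline points="156.34,14.53 140.66,21.56 118.55,58.58 94.77,87.59" fill="none" stroke="#008000"/>
  <polygon points="138.79,26.15 133.55,23.52 132.33,17.78 136.07,13.25 141.93,13.35 145.51,17.99 144.12,23.69" fill="none" stroke="#008000"/>
  <polygon points="125.02,19.38 132.54,19.38 132.54,40.79 125.02,40.79" fill="none" stroke="#008000"/>
  <polyline points="193.33,65.79 186.35,60.67 193.31,39.98 188.37,43.01" fill="none" stroke="#008000"/>
  <polyline points="35.58,24.64 72.87,139.22" fill="none" stroke="#008000"/>
  <polyline points="60.15,64.35 98.82,41.41 127.83,33.29 147.18,39.97" fill="none" stroke="#008000"/>
</svg>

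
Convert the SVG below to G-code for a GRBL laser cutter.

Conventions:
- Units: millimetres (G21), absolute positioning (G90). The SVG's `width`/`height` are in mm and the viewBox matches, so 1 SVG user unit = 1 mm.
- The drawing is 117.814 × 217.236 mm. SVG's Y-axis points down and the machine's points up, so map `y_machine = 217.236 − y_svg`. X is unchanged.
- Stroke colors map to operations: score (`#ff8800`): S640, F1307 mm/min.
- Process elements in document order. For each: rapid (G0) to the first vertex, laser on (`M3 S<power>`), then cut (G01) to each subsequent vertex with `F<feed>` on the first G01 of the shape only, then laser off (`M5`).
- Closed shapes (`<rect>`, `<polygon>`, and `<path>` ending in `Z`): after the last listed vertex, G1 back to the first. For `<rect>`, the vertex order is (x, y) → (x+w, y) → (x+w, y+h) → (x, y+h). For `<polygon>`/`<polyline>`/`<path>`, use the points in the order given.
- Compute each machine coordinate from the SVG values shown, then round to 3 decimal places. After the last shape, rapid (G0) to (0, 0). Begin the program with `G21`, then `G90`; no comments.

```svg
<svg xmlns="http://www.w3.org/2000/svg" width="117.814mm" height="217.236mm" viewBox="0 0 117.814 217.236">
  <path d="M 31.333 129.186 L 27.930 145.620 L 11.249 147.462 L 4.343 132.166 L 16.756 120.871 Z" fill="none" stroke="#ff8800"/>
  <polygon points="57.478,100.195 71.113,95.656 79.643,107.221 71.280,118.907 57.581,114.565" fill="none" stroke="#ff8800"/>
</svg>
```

G21
G90
G0 X31.333 Y88.050
M3 S640
G01 X27.930 Y71.616 F1307
G01 X11.249 Y69.774
G01 X4.343 Y85.070
G01 X16.756 Y96.365
G01 X31.333 Y88.050
M5
G0 X57.478 Y117.041
M3 S640
G01 X71.113 Y121.580 F1307
G01 X79.643 Y110.015
G01 X71.280 Y98.329
G01 X57.581 Y102.671
G01 X57.478 Y117.041
M5
G0 X0.000 Y0.000

1 u = 1 mm; y_m = 217.236 − y.

[1] `<path>` regular polygon, #ff8800→score S640 F1307: (31.333,88.050) → (27.930,71.616) → (11.249,69.774) → (4.343,85.070) → (16.756,96.365) → (31.333,88.050) (closed)

[2] `<polygon>` regular polygon, #ff8800→score S640 F1307: (57.478,117.041) → (71.113,121.580) → (79.643,110.015) → (71.280,98.329) → (57.581,102.671) → (57.478,117.041) (closed)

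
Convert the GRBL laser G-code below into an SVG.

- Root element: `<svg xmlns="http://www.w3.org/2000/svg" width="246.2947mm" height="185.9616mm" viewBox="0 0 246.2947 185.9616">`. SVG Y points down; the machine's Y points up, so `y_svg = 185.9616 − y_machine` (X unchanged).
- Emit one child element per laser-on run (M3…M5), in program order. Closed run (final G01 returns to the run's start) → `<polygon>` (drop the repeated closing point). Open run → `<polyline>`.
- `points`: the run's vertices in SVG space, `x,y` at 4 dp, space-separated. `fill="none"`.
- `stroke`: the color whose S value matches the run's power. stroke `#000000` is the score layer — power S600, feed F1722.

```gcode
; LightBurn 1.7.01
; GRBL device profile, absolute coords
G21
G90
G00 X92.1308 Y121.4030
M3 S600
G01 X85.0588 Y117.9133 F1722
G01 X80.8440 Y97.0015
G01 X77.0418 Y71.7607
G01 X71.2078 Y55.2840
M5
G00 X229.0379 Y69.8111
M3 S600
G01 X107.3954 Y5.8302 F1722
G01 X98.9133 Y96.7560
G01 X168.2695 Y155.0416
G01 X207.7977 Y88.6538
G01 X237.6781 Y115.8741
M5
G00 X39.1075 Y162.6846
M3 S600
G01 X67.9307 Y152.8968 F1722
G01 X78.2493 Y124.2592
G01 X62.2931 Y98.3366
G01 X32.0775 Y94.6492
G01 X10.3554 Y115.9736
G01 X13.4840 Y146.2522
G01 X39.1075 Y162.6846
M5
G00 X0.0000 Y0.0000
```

<svg xmlns="http://www.w3.org/2000/svg" width="246.2947mm" height="185.9616mm" viewBox="0 0 246.2947 185.9616">
  <polyline points="92.1308,64.5586 85.0588,68.0483 80.8440,88.9601 77.0418,114.2009 71.2078,130.6776" fill="none" stroke="#000000"/>
  <polyline points="229.0379,116.1505 107.3954,180.1314 98.9133,89.2056 168.2695,30.9200 207.7977,97.3078 237.6781,70.0875" fill="none" stroke="#000000"/>
  <polygon points="39.1075,23.2770 67.9307,33.0648 78.2493,61.7024 62.2931,87.6250 32.0775,91.3124 10.3554,69.9880 13.4840,39.7094" fill="none" stroke="#000000"/>
</svg>

Machine Y-up, SVG Y-down with viewBox height 185.9616, so y_svg = 185.9616 − y_machine; X carries over. Every run uses S600, so all elements get stroke `#000000` (score).

Run 1: The run is open, so emit a `<polyline>` with points (Y-flipped): 92.1308,64.5586 85.0588,68.0483 80.8440,88.9601 77.0418,114.2009 71.2078,130.6776.

Run 2: The run is open, so emit a `<polyline>` with points (Y-flipped): 229.0379,116.1505 107.3954,180.1314 98.9133,89.2056 168.2695,30.9200 207.7977,97.3078 237.6781,70.0875.

Run 3: The run returns to its start, so emit a `<polygon>` with points (Y-flipped): 39.1075,23.2770 67.9307,33.0648 78.2493,61.7024 62.2931,87.6250 32.0775,91.3124 10.3554,69.9880 13.4840,39.7094.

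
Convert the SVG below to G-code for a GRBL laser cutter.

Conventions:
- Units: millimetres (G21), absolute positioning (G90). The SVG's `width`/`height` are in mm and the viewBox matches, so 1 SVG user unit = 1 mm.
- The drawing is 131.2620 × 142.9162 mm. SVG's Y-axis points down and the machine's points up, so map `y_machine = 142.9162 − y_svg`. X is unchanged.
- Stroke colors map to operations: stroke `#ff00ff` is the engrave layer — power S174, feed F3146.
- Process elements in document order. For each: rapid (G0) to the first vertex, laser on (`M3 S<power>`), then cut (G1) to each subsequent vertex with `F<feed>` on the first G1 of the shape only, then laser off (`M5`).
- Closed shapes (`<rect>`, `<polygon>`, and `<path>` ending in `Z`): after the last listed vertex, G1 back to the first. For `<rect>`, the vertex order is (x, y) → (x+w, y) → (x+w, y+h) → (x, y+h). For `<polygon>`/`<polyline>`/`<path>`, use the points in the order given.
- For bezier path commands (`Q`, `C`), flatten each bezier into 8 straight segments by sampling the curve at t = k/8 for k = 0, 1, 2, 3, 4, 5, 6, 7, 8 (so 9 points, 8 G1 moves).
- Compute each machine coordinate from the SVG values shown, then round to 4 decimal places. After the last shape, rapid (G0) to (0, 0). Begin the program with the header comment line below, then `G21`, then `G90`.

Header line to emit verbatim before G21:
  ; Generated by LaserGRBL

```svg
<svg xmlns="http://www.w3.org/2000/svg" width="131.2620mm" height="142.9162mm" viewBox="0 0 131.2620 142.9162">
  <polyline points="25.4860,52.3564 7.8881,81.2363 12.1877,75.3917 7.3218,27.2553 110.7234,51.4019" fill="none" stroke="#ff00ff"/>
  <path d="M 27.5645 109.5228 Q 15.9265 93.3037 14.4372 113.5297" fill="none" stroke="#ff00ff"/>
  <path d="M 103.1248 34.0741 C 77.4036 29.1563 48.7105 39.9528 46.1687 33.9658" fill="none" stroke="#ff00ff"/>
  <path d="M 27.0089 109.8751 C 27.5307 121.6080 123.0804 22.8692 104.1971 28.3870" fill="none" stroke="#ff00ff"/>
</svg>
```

1 u = 1 mm; y_m = 142.9162 − y.

[1] `<polyline>` open polyline, #ff00ff→engrave S174 F3146: (25.4860,90.5598) → (7.8881,61.6799) → (12.1877,67.5245) → (7.3218,115.6609) → (110.7234,91.5143)

[2] `<path>` quadratic bezier, #ff00ff→engrave S174 F3146: (27.5645,33.3934) → (24.8136,36.8787) → (22.3798,39.2251) → (20.2632,40.4326) → (18.4637,40.5012) → (16.9813,39.4309) → (15.8161,37.2217) → (14.9681,33.8735) → (14.4372,29.3865)

[3] `<path>` cubic bezier, #ff00ff→engrave S174 F3146: (103.1248,108.8421) → (93.3969,110.0131) → (83.7317,110.0918) → (74.4705,109.4589) → (65.9545,108.4953) → (58.5250,107.5818) → (52.5234,107.0993) → (48.2908,107.4285) → (46.1687,108.9504)

[4] `<path>` cubic bezier, #ff00ff→engrave S174 F3146: (27.0089,33.0411) → (31.2499,33.4002) → (41.9452,41.5997) → (56.6400,55.1233) → (72.8799,71.4545) → (88.2102,88.0770) → (100.1762,102.4746) → (106.3234,112.1307) → (104.1971,114.5292)

; Generated by LaserGRBL
G21
G90
G0 X25.4860 Y90.5598
M3 S174
G1 X7.8881 Y61.6799 F3146
G1 X12.1877 Y67.5245
G1 X7.3218 Y115.6609
G1 X110.7234 Y91.5143
M5
G0 X27.5645 Y33.3934
M3 S174
G1 X24.8136 Y36.8787 F3146
G1 X22.3798 Y39.2251
G1 X20.2632 Y40.4326
G1 X18.4637 Y40.5012
G1 X16.9813 Y39.4309
G1 X15.8161 Y37.2217
G1 X14.9681 Y33.8735
G1 X14.4372 Y29.3865
M5
G0 X103.1248 Y108.8421
M3 S174
G1 X93.3969 Y110.0131 F3146
G1 X83.7317 Y110.0918
G1 X74.4705 Y109.4589
G1 X65.9545 Y108.4953
G1 X58.5250 Y107.5818
G1 X52.5234 Y107.0993
G1 X48.2908 Y107.4285
G1 X46.1687 Y108.9504
M5
G0 X27.0089 Y33.0411
M3 S174
G1 X31.2499 Y33.4002 F3146
G1 X41.9452 Y41.5997
G1 X56.6400 Y55.1233
G1 X72.8799 Y71.4545
G1 X88.2102 Y88.0770
G1 X100.1762 Y102.4746
G1 X106.3234 Y112.1307
G1 X104.1971 Y114.5292
M5
G0 X0.0000 Y0.0000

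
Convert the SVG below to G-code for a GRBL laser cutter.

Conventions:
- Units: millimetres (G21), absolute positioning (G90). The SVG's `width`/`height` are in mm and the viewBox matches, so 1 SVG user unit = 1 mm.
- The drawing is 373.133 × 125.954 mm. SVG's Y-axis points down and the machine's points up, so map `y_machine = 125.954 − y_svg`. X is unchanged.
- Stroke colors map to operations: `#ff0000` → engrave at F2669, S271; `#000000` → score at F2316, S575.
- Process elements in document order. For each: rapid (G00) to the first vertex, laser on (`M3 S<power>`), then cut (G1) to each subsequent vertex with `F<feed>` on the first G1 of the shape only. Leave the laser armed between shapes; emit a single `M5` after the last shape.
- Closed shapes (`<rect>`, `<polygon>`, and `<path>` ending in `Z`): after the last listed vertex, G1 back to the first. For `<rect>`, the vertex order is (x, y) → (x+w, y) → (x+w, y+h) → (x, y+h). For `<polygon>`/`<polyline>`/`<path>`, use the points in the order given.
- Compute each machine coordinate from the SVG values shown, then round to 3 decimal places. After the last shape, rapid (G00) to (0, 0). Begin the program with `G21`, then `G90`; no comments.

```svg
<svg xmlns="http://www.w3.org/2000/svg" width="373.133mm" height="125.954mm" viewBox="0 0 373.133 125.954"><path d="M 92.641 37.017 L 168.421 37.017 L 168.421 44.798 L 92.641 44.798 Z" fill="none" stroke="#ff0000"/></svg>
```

Since the viewBox matches the mm dimensions, user units are millimetres directly. The only transform is the Y-flip y_m = 125.954 − y_svg.

Shape 1 is a rectangle drawn with `<path>`. Its stroke #ff0000 means engrave at S271, F2669. After flipping Y the toolpath is (92.641,88.937) → (168.421,88.937) → (168.421,81.156) → (92.641,81.156) → (92.641,88.937), returning to the start.

G21
G90
G00 X92.641 Y88.937
M3 S271
G1 X168.421 Y88.937 F2669
G1 X168.421 Y81.156
G1 X92.641 Y81.156
G1 X92.641 Y88.937
M5
G00 X0.000 Y0.000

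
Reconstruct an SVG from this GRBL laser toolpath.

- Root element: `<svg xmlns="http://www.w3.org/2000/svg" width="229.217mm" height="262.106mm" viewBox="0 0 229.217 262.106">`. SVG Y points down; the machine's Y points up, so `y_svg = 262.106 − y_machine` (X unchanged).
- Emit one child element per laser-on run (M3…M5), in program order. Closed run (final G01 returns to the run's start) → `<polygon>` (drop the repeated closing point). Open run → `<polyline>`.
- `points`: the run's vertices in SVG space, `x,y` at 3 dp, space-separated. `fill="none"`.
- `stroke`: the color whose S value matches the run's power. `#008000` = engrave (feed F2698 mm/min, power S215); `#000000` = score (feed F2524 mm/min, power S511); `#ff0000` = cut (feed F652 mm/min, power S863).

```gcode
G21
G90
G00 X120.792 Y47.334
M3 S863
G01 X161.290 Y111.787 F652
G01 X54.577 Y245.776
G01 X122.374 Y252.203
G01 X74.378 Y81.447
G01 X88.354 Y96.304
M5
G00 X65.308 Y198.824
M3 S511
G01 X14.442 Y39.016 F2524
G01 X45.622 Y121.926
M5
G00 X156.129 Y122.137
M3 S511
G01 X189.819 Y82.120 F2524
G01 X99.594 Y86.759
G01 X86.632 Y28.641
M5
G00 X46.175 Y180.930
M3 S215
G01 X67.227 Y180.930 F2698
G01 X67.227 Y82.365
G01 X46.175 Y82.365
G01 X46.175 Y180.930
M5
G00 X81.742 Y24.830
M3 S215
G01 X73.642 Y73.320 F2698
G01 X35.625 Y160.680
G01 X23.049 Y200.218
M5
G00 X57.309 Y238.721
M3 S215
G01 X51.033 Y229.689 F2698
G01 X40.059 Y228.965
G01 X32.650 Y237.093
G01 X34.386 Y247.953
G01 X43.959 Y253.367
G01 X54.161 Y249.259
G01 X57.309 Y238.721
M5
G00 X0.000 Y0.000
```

Machine Y-up, SVG Y-down with viewBox height 262.106, so y_svg = 262.106 − y_machine; X carries over.

Run 1: the run's S863 means `#ff0000` (cut). The run is open, so emit a `<polyline>` with points (Y-flipped): 120.792,214.772 161.290,150.319 54.577,16.330 122.374,9.903 74.378,180.659 88.354,165.802.

Run 2: the run's S511 means `#000000` (score). The run is open, so emit a `<polyline>` with points (Y-flipped): 65.308,63.282 14.442,223.090 45.622,140.180.

Run 3: S511 ⇒ score layer `#000000`. The run is open, so emit a `<polyline>` with points (Y-flipped): 156.129,139.969 189.819,179.986 99.594,175.347 86.632,233.465.

Run 4: S215 ⇒ engrave layer `#008000`. The run returns to its start, so emit a `<polygon>` with points (Y-flipped): 46.175,81.176 67.227,81.176 67.227,179.741 46.175,179.741.

Run 5: power S215 maps to stroke `#008000` (engrave). The run is open, so emit a `<polyline>` with points (Y-flipped): 81.742,237.276 73.642,188.786 35.625,101.426 23.049,61.888.

Run 6: S215 ⇒ engrave layer `#008000`. The run returns to its start, so emit a `<polygon>` with points (Y-flipped): 57.309,23.385 51.033,32.417 40.059,33.141 32.650,25.013 34.386,14.153 43.959,8.739 54.161,12.847.

<svg xmlns="http://www.w3.org/2000/svg" width="229.217mm" height="262.106mm" viewBox="0 0 229.217 262.106">
  <polyline points="120.792,214.772 161.290,150.319 54.577,16.330 122.374,9.903 74.378,180.659 88.354,165.802" fill="none" stroke="#ff0000"/>
  <polyline points="65.308,63.282 14.442,223.090 45.622,140.180" fill="none" stroke="#000000"/>
  <polyline points="156.129,139.969 189.819,179.986 99.594,175.347 86.632,233.465" fill="none" stroke="#000000"/>
  <polygon points="46.175,81.176 67.227,81.176 67.227,179.741 46.175,179.741" fill="none" stroke="#008000"/>
  <polyline points="81.742,237.276 73.642,188.786 35.625,101.426 23.049,61.888" fill="none" stroke="#008000"/>
  <polygon points="57.309,23.385 51.033,32.417 40.059,33.141 32.650,25.013 34.386,14.153 43.959,8.739 54.161,12.847" fill="none" stroke="#008000"/>
</svg>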